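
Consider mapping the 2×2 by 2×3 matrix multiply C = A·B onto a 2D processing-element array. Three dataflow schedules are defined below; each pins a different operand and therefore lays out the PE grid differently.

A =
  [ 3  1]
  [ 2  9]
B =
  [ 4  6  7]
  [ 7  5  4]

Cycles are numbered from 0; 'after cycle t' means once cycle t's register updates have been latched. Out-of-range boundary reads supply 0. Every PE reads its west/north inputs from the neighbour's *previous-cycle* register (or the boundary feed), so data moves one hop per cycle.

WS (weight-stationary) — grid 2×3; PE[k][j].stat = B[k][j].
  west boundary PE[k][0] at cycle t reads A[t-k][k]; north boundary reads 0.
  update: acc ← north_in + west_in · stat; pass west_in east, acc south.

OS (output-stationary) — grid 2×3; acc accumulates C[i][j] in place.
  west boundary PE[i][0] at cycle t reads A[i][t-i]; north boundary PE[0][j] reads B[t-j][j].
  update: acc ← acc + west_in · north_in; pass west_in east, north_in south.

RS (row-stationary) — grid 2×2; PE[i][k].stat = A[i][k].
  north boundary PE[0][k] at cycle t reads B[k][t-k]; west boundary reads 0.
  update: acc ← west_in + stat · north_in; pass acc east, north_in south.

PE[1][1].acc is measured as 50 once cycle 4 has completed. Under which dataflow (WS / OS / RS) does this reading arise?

dataflow = RS

WS (2×3 grid), PE[1][1]:
  after 0 — PE[1][1] acc=0, pass-E 0, pass-S 0
  after 1 — PE[1][1] acc=0, pass-E 0, pass-S 0
  after 2 — PE[1][1] acc=23, pass-E 1, pass-S 23
  after 3 — PE[1][1] acc=57, pass-E 9, pass-S 57
  after 4 — PE[1][1] acc=0, pass-E 0, pass-S 0
OS (2×3 grid), PE[1][1]:
  after 0 — PE[1][1] acc=0, pass-E 0, pass-S 0
  after 1 — PE[1][1] acc=0, pass-E 0, pass-S 0
  after 2 — PE[1][1] acc=12, pass-E 2, pass-S 6
  after 3 — PE[1][1] acc=57, pass-E 9, pass-S 5
  after 4 — PE[1][1] acc=57, pass-E 0, pass-S 0
RS (2×2 grid), PE[1][1]:
  after 0 — PE[1][1] acc=0, pass-E 0, pass-S 0
  after 1 — PE[1][1] acc=0, pass-E 0, pass-S 0
  after 2 — PE[1][1] acc=71, pass-E 71, pass-S 7
  after 3 — PE[1][1] acc=57, pass-E 57, pass-S 5
  after 4 — PE[1][1] acc=50, pass-E 50, pass-S 4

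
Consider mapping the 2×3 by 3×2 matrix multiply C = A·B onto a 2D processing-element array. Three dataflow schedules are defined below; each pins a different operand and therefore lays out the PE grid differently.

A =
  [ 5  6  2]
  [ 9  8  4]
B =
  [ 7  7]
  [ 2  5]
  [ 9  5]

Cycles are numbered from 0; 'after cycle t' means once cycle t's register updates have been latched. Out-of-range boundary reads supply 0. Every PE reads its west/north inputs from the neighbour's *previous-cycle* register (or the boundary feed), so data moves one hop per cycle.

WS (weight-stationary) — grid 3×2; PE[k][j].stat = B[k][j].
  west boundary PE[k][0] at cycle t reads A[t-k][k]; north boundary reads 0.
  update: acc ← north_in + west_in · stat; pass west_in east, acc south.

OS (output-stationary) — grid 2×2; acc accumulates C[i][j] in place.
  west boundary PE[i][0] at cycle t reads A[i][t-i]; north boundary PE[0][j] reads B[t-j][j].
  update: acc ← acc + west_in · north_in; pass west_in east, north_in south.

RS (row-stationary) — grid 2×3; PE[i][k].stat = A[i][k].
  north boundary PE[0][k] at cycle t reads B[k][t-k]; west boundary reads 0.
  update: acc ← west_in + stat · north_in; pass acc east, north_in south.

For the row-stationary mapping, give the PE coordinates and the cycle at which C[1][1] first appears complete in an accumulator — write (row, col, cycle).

RS — PE[1][2] is where C[1][1] collects:
  [0] (1,2) acc=0 (h:0 v:0)
  [1] (1,2) acc=0 (h:0 v:0)
  [2] (1,2) acc=0 (h:0 v:0)
  [3] (1,2) acc=115 (h:115 v:9)
  [4] (1,2) acc=123 (h:123 v:5)

(row, col, cycle) = (1, 2, 4)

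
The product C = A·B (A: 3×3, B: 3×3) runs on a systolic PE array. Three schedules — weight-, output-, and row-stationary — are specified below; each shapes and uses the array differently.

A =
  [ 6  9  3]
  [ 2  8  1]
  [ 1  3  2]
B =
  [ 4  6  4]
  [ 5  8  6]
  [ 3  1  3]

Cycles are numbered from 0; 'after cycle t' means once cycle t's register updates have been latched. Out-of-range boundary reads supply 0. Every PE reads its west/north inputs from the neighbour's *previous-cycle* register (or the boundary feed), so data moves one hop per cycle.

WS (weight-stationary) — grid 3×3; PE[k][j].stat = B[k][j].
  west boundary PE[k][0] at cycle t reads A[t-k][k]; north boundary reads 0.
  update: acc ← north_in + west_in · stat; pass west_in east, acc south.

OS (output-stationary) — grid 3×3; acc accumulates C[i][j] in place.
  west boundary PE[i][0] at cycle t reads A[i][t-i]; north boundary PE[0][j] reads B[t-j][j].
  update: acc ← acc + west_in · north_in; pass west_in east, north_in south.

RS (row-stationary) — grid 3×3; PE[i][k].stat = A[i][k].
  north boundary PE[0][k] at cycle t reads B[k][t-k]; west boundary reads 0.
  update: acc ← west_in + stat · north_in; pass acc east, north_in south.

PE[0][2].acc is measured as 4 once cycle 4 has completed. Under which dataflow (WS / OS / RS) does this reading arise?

dataflow = WS

WS (3×3 grid), PE[0][2]:
  c0 r0c2: 0 / 0 / 0
  c1 r0c2: 0 / 0 / 0
  c2 r0c2: 24 / 6 / 24
  c3 r0c2: 8 / 2 / 8
  c4 r0c2: 4 / 1 / 4
OS (3×3 grid), PE[0][2]:
  c0 r0c2: 0 / 0 / 0
  c1 r0c2: 0 / 0 / 0
  c2 r0c2: 24 / 6 / 4
  c3 r0c2: 78 / 9 / 6
  c4 r0c2: 87 / 3 / 3
RS (3×3 grid), PE[0][2]:
  c0 r0c2: 0 / 0 / 0
  c1 r0c2: 0 / 0 / 0
  c2 r0c2: 78 / 78 / 3
  c3 r0c2: 111 / 111 / 1
  c4 r0c2: 87 / 87 / 3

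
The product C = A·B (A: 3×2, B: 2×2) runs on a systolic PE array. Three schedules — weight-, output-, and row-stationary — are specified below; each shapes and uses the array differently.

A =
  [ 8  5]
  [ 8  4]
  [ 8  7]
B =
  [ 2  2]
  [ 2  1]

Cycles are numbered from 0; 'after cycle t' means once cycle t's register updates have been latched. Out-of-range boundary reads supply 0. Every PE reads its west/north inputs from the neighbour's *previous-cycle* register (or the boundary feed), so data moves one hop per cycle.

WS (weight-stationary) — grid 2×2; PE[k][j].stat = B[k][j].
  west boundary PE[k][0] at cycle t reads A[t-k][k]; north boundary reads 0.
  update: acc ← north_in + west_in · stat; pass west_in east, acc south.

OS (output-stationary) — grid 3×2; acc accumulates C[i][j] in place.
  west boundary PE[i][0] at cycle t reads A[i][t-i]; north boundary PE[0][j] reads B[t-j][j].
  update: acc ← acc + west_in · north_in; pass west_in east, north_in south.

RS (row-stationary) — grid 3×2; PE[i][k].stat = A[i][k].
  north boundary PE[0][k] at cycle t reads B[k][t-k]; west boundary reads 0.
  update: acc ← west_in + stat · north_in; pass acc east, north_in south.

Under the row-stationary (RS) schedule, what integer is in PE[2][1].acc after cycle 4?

PE[2][1].acc = 23

RS on a 3×2 grid — tracing PE[2][1] and its feeders:
  t=0 PE[1][1]: acc=0 h=0 v=0
  t=0 PE[2][0]: acc=0 h=0 v=0
  t=0 PE[2][1]: acc=0 h=0 v=0
  t=1 PE[1][1]: acc=0 h=0 v=0
  t=1 PE[2][0]: acc=0 h=0 v=0
  t=1 PE[2][1]: acc=0 h=0 v=0
  t=2 PE[1][1]: acc=24 h=24 v=2
  t=2 PE[2][0]: acc=16 h=16 v=2
  t=2 PE[2][1]: acc=0 h=0 v=0
  t=3 PE[1][1]: acc=20 h=20 v=1
  t=3 PE[2][0]: acc=16 h=16 v=2
  t=3 PE[2][1]: acc=30 h=30 v=2
  t=4 PE[1][1]: acc=0 h=0 v=0
  t=4 PE[2][0]: acc=0 h=0 v=0
  t=4 PE[2][1]: acc=23 h=23 v=1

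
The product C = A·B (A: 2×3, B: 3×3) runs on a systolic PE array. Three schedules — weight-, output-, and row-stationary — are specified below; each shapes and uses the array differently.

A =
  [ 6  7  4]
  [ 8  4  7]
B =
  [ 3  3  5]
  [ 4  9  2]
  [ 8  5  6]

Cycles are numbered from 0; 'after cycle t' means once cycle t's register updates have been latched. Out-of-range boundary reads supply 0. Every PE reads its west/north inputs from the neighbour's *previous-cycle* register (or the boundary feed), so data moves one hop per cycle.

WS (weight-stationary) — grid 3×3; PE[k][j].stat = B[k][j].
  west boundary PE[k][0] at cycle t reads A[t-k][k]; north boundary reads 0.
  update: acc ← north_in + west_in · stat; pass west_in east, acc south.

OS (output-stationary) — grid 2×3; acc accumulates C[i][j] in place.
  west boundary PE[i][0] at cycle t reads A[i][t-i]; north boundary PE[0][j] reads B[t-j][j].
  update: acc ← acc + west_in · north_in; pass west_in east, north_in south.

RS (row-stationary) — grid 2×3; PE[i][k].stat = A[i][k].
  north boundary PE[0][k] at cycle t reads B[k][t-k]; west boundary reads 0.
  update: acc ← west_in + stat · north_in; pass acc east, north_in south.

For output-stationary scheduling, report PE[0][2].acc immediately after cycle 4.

PE[0][2].acc = 68

Tracing OS — 2×3 array, target PE[0][2]:
  cycle 0: PE[0][1] → acc 0, east 0, south 0
  cycle 0: PE[0][2] → acc 0, east 0, south 0
  cycle 1: PE[0][1] → acc 18, east 6, south 3
  cycle 1: PE[0][2] → acc 0, east 0, south 0
  cycle 2: PE[0][1] → acc 81, east 7, south 9
  cycle 2: PE[0][2] → acc 30, east 6, south 5
  cycle 3: PE[0][1] → acc 101, east 4, south 5
  cycle 3: PE[0][2] → acc 44, east 7, south 2
  cycle 4: PE[0][1] → acc 101, east 0, south 0
  cycle 4: PE[0][2] → acc 68, east 4, south 6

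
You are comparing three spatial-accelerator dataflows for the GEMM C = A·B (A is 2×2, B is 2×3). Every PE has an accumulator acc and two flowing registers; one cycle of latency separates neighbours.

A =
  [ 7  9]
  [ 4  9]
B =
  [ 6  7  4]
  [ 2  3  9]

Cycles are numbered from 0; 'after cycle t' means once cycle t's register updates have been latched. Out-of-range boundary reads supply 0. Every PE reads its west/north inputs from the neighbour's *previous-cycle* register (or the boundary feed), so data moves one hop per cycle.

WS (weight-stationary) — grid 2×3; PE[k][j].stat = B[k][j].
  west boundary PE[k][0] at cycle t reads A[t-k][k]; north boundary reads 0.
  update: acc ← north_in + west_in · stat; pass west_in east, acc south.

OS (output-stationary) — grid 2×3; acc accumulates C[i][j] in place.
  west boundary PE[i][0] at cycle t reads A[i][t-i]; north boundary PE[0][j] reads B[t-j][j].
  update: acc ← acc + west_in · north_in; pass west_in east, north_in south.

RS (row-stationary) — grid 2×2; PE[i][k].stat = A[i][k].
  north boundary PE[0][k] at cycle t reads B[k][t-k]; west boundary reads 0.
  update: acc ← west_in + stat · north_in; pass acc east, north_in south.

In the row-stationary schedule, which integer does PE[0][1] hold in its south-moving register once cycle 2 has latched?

RS on a 2×2 grid — tracing PE[0][1] and its feeders:
  [0] (0,0) acc=42 (h:42 v:6)
  [0] (0,1) acc=0 (h:0 v:0)
  [1] (0,0) acc=49 (h:49 v:7)
  [1] (0,1) acc=60 (h:60 v:2)
  [2] (0,0) acc=28 (h:28 v:4)
  [2] (0,1) acc=76 (h:76 v:3)

register = 3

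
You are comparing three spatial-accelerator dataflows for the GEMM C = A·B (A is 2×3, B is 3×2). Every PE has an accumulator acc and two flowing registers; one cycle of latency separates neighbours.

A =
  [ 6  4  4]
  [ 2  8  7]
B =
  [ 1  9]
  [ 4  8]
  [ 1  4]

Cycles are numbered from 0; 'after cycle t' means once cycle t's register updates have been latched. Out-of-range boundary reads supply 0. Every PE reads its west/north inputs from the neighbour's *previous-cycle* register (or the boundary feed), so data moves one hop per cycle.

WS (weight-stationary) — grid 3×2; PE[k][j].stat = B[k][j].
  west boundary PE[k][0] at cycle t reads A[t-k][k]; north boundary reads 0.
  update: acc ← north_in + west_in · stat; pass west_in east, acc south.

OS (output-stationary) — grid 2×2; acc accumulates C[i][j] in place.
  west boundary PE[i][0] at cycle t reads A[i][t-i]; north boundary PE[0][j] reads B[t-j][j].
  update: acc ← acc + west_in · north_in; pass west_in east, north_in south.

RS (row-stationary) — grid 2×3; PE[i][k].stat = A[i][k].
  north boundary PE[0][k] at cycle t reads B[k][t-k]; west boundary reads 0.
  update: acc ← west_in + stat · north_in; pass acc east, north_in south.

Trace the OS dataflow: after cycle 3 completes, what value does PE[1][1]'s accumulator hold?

Tracing OS — 2×2 array, target PE[1][1]:
  @0  [0,1]  acc 0  |  →0  ↓0
  @0  [1,0]  acc 0  |  →0  ↓0
  @0  [1,1]  acc 0  |  →0  ↓0
  @1  [0,1]  acc 54  |  →6  ↓9
  @1  [1,0]  acc 2  |  →2  ↓1
  @1  [1,1]  acc 0  |  →0  ↓0
  @2  [0,1]  acc 86  |  →4  ↓8
  @2  [1,0]  acc 34  |  →8  ↓4
  @2  [1,1]  acc 18  |  →2  ↓9
  @3  [0,1]  acc 102  |  →4  ↓4
  @3  [1,0]  acc 41  |  →7  ↓1
  @3  [1,1]  acc 82  |  →8  ↓8

PE[1][1].acc = 82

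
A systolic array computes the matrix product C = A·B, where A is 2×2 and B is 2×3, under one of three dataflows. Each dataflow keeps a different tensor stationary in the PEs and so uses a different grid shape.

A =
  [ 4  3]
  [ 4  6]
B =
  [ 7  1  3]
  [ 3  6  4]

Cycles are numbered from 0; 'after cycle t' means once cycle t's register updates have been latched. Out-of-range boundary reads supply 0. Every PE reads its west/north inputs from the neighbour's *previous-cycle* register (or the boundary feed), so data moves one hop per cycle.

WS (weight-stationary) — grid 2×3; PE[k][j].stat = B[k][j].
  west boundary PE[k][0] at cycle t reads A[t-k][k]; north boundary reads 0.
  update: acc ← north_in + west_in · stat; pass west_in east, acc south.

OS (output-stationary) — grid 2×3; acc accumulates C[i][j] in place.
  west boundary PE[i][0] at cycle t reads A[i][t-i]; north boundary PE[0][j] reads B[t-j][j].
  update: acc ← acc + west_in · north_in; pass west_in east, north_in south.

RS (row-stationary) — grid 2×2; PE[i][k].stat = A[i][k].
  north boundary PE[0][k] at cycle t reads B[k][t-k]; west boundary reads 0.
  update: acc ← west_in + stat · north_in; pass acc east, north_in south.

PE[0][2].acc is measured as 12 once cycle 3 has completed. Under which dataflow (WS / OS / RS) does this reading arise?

dataflow = WS

WS (2×3 grid), PE[0][2]:
  @0  [0,2]  acc 0  |  →0  ↓0
  @1  [0,2]  acc 0  |  →0  ↓0
  @2  [0,2]  acc 12  |  →4  ↓12
  @3  [0,2]  acc 12  |  →4  ↓12
OS (2×3 grid), PE[0][2]:
  @0  [0,2]  acc 0  |  →0  ↓0
  @1  [0,2]  acc 0  |  →0  ↓0
  @2  [0,2]  acc 12  |  →4  ↓3
  @3  [0,2]  acc 24  |  →3  ↓4
RS: PE[0][2] is outside its 2×2 grid.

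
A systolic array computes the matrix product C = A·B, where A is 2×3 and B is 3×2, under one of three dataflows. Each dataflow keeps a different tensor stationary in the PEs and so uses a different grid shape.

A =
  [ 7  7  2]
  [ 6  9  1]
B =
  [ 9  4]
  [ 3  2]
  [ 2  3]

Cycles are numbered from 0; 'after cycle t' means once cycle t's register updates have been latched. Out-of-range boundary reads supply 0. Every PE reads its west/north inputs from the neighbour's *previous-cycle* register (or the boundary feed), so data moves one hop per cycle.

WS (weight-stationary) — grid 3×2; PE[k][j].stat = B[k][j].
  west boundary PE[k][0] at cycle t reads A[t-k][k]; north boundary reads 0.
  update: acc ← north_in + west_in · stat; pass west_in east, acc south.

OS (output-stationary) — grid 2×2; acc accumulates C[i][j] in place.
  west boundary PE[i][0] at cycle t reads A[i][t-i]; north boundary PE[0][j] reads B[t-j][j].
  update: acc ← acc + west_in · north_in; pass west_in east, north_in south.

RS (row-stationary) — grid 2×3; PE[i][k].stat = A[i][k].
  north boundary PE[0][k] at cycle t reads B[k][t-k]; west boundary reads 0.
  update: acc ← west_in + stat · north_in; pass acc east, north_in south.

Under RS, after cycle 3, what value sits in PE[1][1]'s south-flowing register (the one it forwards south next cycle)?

register = 2

Tracing RS — 2×3 array, target PE[1][1]:
  @0  [0,1]  acc 0  |  →0  ↓0
  @0  [1,0]  acc 0  |  →0  ↓0
  @0  [1,1]  acc 0  |  →0  ↓0
  @1  [0,1]  acc 84  |  →84  ↓3
  @1  [1,0]  acc 54  |  →54  ↓9
  @1  [1,1]  acc 0  |  →0  ↓0
  @2  [0,1]  acc 42  |  →42  ↓2
  @2  [1,0]  acc 24  |  →24  ↓4
  @2  [1,1]  acc 81  |  →81  ↓3
  @3  [0,1]  acc 0  |  →0  ↓0
  @3  [1,0]  acc 0  |  →0  ↓0
  @3  [1,1]  acc 42  |  →42  ↓2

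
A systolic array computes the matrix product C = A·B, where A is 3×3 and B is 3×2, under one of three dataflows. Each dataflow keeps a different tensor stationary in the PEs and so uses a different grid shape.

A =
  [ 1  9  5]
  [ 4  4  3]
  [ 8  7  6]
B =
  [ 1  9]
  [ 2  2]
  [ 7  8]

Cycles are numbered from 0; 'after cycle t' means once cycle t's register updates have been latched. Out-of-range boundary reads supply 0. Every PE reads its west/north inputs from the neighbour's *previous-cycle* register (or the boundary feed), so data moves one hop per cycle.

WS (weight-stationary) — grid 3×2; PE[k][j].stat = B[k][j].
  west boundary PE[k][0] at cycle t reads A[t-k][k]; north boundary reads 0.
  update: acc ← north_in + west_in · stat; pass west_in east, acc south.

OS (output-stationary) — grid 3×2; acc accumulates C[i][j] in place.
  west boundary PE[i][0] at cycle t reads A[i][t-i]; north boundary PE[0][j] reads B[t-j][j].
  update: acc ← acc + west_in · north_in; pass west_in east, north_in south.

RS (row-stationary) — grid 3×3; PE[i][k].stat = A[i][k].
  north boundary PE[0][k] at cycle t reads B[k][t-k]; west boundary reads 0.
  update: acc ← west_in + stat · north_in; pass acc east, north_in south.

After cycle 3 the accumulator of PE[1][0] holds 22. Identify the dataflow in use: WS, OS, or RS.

WS (3×2 grid), PE[1][0]:
  after 0 — PE[1][0] acc=0, pass-E 0, pass-S 0
  after 1 — PE[1][0] acc=19, pass-E 9, pass-S 19
  after 2 — PE[1][0] acc=12, pass-E 4, pass-S 12
  after 3 — PE[1][0] acc=22, pass-E 7, pass-S 22
OS (3×2 grid), PE[1][0]:
  after 0 — PE[1][0] acc=0, pass-E 0, pass-S 0
  after 1 — PE[1][0] acc=4, pass-E 4, pass-S 1
  after 2 — PE[1][0] acc=12, pass-E 4, pass-S 2
  after 3 — PE[1][0] acc=33, pass-E 3, pass-S 7
RS (3×3 grid), PE[1][0]:
  after 0 — PE[1][0] acc=0, pass-E 0, pass-S 0
  after 1 — PE[1][0] acc=4, pass-E 4, pass-S 1
  after 2 — PE[1][0] acc=36, pass-E 36, pass-S 9
  after 3 — PE[1][0] acc=0, pass-E 0, pass-S 0

dataflow = WS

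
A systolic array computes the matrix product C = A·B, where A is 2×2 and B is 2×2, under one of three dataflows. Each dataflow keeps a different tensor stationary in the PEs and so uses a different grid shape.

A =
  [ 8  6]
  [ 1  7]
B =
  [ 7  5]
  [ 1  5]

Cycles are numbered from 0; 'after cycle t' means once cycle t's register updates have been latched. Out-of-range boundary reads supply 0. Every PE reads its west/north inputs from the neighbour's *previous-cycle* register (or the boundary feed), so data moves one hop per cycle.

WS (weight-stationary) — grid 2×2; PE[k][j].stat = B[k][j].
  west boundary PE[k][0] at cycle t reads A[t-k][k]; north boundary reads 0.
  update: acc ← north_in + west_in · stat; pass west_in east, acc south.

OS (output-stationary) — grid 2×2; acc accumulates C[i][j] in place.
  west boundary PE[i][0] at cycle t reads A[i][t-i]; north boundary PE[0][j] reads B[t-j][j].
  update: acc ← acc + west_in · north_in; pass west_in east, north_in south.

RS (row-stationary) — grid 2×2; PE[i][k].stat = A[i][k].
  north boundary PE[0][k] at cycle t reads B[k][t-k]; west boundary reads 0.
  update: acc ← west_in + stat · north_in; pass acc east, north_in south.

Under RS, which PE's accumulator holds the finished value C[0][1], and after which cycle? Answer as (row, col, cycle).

RS: C[0][1] accumulates in PE[0][1]:
  after 0 — PE[0][1] acc=0, pass-E 0, pass-S 0
  after 1 — PE[0][1] acc=62, pass-E 62, pass-S 1
  after 2 — PE[0][1] acc=70, pass-E 70, pass-S 5

(row, col, cycle) = (0, 1, 2)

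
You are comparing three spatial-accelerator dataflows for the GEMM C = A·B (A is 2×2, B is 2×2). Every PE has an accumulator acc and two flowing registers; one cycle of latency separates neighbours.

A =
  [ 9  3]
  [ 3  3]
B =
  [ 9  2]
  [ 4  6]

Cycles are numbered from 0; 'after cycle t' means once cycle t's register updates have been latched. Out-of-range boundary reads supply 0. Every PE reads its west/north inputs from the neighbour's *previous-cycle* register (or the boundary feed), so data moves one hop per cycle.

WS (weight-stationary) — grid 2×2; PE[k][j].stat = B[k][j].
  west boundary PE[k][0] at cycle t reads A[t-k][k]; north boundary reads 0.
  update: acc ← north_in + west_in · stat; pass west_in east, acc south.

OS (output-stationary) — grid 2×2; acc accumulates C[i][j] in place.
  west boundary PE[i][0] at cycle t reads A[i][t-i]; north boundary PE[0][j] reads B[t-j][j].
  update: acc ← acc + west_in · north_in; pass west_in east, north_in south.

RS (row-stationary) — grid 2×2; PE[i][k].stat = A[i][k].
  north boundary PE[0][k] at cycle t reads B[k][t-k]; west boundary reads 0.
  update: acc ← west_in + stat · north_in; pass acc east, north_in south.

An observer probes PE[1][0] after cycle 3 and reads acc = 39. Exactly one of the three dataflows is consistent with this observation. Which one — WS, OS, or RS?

dataflow = OS

WS [2×2] PE[1][0] across cycles:
  @0  [1,0]  acc 0  |  →0  ↓0
  @1  [1,0]  acc 93  |  →3  ↓93
  @2  [1,0]  acc 39  |  →3  ↓39
  @3  [1,0]  acc 0  |  →0  ↓0
OS [2×2] PE[1][0] across cycles:
  @0  [1,0]  acc 0  |  →0  ↓0
  @1  [1,0]  acc 27  |  →3  ↓9
  @2  [1,0]  acc 39  |  →3  ↓4
  @3  [1,0]  acc 39  |  →0  ↓0
RS [2×2] PE[1][0] across cycles:
  @0  [1,0]  acc 0  |  →0  ↓0
  @1  [1,0]  acc 27  |  →27  ↓9
  @2  [1,0]  acc 6  |  →6  ↓2
  @3  [1,0]  acc 0  |  →0  ↓0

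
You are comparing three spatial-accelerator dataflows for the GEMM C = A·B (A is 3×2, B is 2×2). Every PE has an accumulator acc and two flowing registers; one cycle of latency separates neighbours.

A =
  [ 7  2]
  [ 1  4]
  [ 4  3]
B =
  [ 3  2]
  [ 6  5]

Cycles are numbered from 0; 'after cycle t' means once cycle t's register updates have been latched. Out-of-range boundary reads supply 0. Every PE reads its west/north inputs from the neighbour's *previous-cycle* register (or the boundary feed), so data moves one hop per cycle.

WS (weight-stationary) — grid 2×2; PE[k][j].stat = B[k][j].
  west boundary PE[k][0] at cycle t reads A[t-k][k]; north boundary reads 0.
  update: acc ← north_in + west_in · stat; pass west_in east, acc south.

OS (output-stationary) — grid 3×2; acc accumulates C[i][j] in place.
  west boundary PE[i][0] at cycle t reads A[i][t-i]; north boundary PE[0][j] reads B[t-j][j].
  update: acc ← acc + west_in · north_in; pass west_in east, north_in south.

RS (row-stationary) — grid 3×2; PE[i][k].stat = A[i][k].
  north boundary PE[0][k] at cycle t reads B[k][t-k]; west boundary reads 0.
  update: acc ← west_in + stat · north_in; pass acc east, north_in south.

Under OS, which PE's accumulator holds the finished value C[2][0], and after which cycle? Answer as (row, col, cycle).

Under OS, C[2][0] lands at PE[2][0]:
  0: (2,0).acc=0  regs=<0,0>
  1: (2,0).acc=0  regs=<0,0>
  2: (2,0).acc=12  regs=<4,3>
  3: (2,0).acc=30  regs=<3,6>

(row, col, cycle) = (2, 0, 3)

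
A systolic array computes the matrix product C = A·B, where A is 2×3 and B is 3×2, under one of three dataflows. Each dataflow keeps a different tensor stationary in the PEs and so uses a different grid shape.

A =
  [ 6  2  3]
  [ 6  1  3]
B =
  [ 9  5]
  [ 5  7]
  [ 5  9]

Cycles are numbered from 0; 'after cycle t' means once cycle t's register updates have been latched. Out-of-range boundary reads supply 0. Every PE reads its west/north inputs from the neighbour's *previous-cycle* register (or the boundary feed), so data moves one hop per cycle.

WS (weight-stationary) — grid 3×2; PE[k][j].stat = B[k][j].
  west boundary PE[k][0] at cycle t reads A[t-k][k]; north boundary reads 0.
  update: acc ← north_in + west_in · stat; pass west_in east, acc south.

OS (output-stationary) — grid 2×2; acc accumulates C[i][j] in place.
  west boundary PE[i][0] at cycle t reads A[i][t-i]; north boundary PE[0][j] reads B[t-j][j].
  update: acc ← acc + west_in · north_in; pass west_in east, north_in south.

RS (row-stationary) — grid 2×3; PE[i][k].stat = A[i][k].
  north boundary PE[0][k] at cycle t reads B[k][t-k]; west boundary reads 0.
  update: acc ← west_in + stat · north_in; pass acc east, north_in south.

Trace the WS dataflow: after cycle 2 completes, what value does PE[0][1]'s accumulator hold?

WS on a 3×2 grid — tracing PE[0][1] and its feeders:
  0: (0,0).acc=54  regs=<6,54>
  0: (0,1).acc=0  regs=<0,0>
  1: (0,0).acc=54  regs=<6,54>
  1: (0,1).acc=30  regs=<6,30>
  2: (0,0).acc=0  regs=<0,0>
  2: (0,1).acc=30  regs=<6,30>

PE[0][1].acc = 30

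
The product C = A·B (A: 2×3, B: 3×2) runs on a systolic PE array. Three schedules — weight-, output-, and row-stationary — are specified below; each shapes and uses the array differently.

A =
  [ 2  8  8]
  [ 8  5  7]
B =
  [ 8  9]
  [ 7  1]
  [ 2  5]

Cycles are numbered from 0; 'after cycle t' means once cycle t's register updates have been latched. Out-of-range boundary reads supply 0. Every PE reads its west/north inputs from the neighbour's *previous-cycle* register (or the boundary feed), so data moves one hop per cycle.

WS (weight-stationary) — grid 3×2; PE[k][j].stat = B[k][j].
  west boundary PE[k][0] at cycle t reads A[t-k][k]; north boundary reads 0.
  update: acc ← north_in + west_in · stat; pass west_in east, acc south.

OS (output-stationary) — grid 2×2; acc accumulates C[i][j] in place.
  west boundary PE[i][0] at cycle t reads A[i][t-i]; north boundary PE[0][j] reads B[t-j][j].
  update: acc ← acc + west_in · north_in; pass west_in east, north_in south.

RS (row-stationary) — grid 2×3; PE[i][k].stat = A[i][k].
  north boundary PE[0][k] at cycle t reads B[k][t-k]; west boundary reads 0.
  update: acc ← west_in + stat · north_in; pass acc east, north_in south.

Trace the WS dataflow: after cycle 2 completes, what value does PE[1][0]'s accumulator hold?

PE[1][0].acc = 99

WS 3×2: PE[1][0] cycle-by-cycle (with neighbour feeds):
  t=0 PE[0][0]: acc=16 h=2 v=16
  t=0 PE[1][0]: acc=0 h=0 v=0
  t=1 PE[0][0]: acc=64 h=8 v=64
  t=1 PE[1][0]: acc=72 h=8 v=72
  t=2 PE[0][0]: acc=0 h=0 v=0
  t=2 PE[1][0]: acc=99 h=5 v=99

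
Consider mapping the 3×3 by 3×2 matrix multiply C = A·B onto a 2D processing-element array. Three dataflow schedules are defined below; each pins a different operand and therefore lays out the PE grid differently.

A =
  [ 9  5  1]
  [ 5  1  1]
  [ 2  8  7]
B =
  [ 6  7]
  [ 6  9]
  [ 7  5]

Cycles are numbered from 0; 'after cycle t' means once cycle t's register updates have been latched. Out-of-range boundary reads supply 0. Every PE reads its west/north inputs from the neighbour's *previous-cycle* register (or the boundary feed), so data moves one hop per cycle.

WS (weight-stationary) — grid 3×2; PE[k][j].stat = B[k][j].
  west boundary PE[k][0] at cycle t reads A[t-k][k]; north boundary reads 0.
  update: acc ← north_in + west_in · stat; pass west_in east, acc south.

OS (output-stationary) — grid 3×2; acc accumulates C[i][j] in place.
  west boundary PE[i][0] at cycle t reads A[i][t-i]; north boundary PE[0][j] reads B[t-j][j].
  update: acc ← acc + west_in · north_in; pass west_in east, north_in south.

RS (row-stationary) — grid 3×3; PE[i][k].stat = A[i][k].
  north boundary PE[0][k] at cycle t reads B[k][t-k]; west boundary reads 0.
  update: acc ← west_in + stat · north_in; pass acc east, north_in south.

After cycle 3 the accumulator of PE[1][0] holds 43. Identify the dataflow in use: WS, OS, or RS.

dataflow = OS

WS [3×2] PE[1][0] across cycles:
  step 0 · PE1,0: acc=0; fwd→0 fwd↓0
  step 1 · PE1,0: acc=84; fwd→5 fwd↓84
  step 2 · PE1,0: acc=36; fwd→1 fwd↓36
  step 3 · PE1,0: acc=60; fwd→8 fwd↓60
OS [3×2] PE[1][0] across cycles:
  step 0 · PE1,0: acc=0; fwd→0 fwd↓0
  step 1 · PE1,0: acc=30; fwd→5 fwd↓6
  step 2 · PE1,0: acc=36; fwd→1 fwd↓6
  step 3 · PE1,0: acc=43; fwd→1 fwd↓7
RS [3×3] PE[1][0] across cycles:
  step 0 · PE1,0: acc=0; fwd→0 fwd↓0
  step 1 · PE1,0: acc=30; fwd→30 fwd↓6
  step 2 · PE1,0: acc=35; fwd→35 fwd↓7
  step 3 · PE1,0: acc=0; fwd→0 fwd↓0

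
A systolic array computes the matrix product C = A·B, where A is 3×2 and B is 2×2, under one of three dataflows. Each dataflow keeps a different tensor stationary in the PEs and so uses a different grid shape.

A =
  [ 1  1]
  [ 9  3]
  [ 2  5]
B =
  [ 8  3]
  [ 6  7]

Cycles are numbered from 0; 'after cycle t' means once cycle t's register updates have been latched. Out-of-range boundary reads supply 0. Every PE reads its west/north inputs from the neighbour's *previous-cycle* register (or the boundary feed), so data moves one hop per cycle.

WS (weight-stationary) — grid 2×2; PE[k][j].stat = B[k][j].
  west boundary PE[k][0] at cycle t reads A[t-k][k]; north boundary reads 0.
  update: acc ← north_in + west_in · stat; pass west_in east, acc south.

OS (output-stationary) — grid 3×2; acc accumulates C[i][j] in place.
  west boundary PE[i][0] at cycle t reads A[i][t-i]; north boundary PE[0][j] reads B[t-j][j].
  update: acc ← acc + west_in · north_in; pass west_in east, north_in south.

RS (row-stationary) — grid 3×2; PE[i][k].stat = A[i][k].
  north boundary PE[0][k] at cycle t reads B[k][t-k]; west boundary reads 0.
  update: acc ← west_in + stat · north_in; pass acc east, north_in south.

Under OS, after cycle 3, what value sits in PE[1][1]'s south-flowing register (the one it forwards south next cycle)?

OS on a 3×2 grid — tracing PE[1][1] and its feeders:
  @0  [0,1]  acc 0  |  →0  ↓0
  @0  [1,0]  acc 0  |  →0  ↓0
  @0  [1,1]  acc 0  |  →0  ↓0
  @1  [0,1]  acc 3  |  →1  ↓3
  @1  [1,0]  acc 72  |  →9  ↓8
  @1  [1,1]  acc 0  |  →0  ↓0
  @2  [0,1]  acc 10  |  →1  ↓7
  @2  [1,0]  acc 90  |  →3  ↓6
  @2  [1,1]  acc 27  |  →9  ↓3
  @3  [0,1]  acc 10  |  →0  ↓0
  @3  [1,0]  acc 90  |  →0  ↓0
  @3  [1,1]  acc 48  |  →3  ↓7

register = 7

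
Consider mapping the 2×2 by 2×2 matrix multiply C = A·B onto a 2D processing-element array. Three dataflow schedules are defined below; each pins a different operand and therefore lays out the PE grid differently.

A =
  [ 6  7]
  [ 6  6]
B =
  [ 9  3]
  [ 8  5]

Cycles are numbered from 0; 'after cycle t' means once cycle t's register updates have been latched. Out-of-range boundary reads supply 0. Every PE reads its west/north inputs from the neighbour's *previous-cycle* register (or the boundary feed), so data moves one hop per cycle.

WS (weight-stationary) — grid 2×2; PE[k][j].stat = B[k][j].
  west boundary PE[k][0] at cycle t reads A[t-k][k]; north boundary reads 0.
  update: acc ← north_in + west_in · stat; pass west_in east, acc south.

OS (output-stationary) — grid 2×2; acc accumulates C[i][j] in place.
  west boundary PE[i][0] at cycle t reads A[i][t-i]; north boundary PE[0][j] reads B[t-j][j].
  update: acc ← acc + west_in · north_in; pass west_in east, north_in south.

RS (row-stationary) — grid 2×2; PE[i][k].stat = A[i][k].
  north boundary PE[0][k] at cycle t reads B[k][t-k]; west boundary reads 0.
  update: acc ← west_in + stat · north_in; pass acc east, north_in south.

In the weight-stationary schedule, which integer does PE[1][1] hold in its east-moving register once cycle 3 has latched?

register = 6

WS 2×2: PE[1][1] cycle-by-cycle (with neighbour feeds):
  cycle 0: PE[0][1] → acc 0, east 0, south 0
  cycle 0: PE[1][0] → acc 0, east 0, south 0
  cycle 0: PE[1][1] → acc 0, east 0, south 0
  cycle 1: PE[0][1] → acc 18, east 6, south 18
  cycle 1: PE[1][0] → acc 110, east 7, south 110
  cycle 1: PE[1][1] → acc 0, east 0, south 0
  cycle 2: PE[0][1] → acc 18, east 6, south 18
  cycle 2: PE[1][0] → acc 102, east 6, south 102
  cycle 2: PE[1][1] → acc 53, east 7, south 53
  cycle 3: PE[0][1] → acc 0, east 0, south 0
  cycle 3: PE[1][0] → acc 0, east 0, south 0
  cycle 3: PE[1][1] → acc 48, east 6, south 48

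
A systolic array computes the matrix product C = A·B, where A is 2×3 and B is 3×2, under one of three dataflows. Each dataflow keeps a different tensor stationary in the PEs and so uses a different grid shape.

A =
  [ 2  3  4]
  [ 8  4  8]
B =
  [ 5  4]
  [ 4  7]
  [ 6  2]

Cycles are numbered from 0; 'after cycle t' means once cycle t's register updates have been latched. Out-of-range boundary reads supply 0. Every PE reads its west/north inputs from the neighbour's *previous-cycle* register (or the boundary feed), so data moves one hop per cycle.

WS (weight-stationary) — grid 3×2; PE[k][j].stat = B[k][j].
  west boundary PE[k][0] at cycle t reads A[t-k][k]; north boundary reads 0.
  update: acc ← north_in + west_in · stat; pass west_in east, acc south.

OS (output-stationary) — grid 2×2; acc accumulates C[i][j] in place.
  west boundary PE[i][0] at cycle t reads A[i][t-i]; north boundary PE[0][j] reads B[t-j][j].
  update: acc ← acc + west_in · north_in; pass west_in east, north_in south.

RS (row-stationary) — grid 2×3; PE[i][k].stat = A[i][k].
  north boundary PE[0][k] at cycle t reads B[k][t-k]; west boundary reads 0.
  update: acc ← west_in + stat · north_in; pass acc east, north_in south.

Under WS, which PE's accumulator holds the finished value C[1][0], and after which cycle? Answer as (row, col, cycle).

WS — PE[2][0] is where C[1][0] collects:
  0: (2,0).acc=0  regs=<0,0>
  1: (2,0).acc=0  regs=<0,0>
  2: (2,0).acc=46  regs=<4,46>
  3: (2,0).acc=104  regs=<8,104>

(row, col, cycle) = (2, 0, 3)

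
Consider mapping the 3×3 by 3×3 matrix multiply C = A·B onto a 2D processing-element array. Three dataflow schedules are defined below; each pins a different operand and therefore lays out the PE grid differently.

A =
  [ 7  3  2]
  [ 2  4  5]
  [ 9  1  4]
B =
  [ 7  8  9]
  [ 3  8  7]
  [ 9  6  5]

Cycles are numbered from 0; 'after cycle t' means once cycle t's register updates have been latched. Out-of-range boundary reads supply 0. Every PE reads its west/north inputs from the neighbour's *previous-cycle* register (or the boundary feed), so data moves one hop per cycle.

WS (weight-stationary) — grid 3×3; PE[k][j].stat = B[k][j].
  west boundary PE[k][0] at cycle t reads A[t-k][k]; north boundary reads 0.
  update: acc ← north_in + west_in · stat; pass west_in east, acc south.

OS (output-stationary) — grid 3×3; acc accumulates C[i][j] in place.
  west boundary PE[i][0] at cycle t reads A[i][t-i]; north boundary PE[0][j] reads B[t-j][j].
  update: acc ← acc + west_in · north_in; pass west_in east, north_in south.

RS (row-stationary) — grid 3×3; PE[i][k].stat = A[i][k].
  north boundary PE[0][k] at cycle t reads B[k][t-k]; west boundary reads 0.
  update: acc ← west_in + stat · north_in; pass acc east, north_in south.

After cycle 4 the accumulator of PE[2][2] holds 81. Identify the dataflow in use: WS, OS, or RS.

dataflow = OS

WS [3×3] PE[2][2] across cycles:
  c0 r2c2: 0 / 0 / 0
  c1 r2c2: 0 / 0 / 0
  c2 r2c2: 0 / 0 / 0
  c3 r2c2: 0 / 0 / 0
  c4 r2c2: 94 / 2 / 94
OS [3×3] PE[2][2] across cycles:
  c0 r2c2: 0 / 0 / 0
  c1 r2c2: 0 / 0 / 0
  c2 r2c2: 0 / 0 / 0
  c3 r2c2: 0 / 0 / 0
  c4 r2c2: 81 / 9 / 9
RS [3×3] PE[2][2] across cycles:
  c0 r2c2: 0 / 0 / 0
  c1 r2c2: 0 / 0 / 0
  c2 r2c2: 0 / 0 / 0
  c3 r2c2: 0 / 0 / 0
  c4 r2c2: 102 / 102 / 9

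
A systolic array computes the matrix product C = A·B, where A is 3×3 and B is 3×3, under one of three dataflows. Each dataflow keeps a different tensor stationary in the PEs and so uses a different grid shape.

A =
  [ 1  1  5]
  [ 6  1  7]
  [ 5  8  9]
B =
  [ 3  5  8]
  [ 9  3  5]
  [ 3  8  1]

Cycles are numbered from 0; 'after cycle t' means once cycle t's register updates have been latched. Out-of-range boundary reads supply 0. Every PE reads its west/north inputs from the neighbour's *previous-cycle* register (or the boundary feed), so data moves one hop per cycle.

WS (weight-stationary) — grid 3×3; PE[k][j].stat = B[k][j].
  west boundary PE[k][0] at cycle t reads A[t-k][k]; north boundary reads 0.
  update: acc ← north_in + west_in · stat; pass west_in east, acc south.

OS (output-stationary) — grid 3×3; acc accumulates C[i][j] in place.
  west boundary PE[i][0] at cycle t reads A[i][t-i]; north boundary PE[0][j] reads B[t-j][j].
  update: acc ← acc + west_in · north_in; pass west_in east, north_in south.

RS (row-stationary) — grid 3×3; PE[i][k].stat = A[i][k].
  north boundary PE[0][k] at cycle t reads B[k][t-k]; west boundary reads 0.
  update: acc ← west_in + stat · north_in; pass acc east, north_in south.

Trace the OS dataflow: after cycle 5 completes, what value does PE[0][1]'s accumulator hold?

PE[0][1].acc = 48

OS 3×3: PE[0][1] cycle-by-cycle (with neighbour feeds):
  t=0 PE[0][0]: acc=3 h=1 v=3
  t=0 PE[0][1]: acc=0 h=0 v=0
  t=1 PE[0][0]: acc=12 h=1 v=9
  t=1 PE[0][1]: acc=5 h=1 v=5
  t=2 PE[0][0]: acc=27 h=5 v=3
  t=2 PE[0][1]: acc=8 h=1 v=3
  t=3 PE[0][0]: acc=27 h=0 v=0
  t=3 PE[0][1]: acc=48 h=5 v=8
  t=4 PE[0][0]: acc=27 h=0 v=0
  t=4 PE[0][1]: acc=48 h=0 v=0
  t=5 PE[0][0]: acc=27 h=0 v=0
  t=5 PE[0][1]: acc=48 h=0 v=0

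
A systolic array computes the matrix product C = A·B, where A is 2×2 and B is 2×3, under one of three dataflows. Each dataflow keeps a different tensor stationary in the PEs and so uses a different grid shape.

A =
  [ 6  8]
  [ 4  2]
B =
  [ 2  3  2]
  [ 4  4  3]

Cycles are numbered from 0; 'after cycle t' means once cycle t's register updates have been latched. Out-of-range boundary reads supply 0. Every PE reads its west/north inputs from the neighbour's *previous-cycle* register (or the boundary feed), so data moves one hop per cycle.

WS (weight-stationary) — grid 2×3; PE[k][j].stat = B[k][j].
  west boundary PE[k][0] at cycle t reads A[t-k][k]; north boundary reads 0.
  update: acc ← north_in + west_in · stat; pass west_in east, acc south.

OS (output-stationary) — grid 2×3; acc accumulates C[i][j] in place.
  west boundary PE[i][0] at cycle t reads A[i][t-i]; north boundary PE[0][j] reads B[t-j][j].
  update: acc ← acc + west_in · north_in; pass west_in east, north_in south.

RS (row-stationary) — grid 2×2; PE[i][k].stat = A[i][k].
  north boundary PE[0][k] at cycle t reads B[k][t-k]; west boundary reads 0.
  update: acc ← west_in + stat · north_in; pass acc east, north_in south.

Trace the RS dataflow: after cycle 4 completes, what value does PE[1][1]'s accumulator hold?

PE[1][1].acc = 14

RS (2×2). Following PE[1][1] plus its west/north inputs:
  after 0 — PE[0][1] acc=0, pass-E 0, pass-S 0
  after 0 — PE[1][0] acc=0, pass-E 0, pass-S 0
  after 0 — PE[1][1] acc=0, pass-E 0, pass-S 0
  after 1 — PE[0][1] acc=44, pass-E 44, pass-S 4
  after 1 — PE[1][0] acc=8, pass-E 8, pass-S 2
  after 1 — PE[1][1] acc=0, pass-E 0, pass-S 0
  after 2 — PE[0][1] acc=50, pass-E 50, pass-S 4
  after 2 — PE[1][0] acc=12, pass-E 12, pass-S 3
  after 2 — PE[1][1] acc=16, pass-E 16, pass-S 4
  after 3 — PE[0][1] acc=36, pass-E 36, pass-S 3
  after 3 — PE[1][0] acc=8, pass-E 8, pass-S 2
  after 3 — PE[1][1] acc=20, pass-E 20, pass-S 4
  after 4 — PE[0][1] acc=0, pass-E 0, pass-S 0
  after 4 — PE[1][0] acc=0, pass-E 0, pass-S 0
  after 4 — PE[1][1] acc=14, pass-E 14, pass-S 3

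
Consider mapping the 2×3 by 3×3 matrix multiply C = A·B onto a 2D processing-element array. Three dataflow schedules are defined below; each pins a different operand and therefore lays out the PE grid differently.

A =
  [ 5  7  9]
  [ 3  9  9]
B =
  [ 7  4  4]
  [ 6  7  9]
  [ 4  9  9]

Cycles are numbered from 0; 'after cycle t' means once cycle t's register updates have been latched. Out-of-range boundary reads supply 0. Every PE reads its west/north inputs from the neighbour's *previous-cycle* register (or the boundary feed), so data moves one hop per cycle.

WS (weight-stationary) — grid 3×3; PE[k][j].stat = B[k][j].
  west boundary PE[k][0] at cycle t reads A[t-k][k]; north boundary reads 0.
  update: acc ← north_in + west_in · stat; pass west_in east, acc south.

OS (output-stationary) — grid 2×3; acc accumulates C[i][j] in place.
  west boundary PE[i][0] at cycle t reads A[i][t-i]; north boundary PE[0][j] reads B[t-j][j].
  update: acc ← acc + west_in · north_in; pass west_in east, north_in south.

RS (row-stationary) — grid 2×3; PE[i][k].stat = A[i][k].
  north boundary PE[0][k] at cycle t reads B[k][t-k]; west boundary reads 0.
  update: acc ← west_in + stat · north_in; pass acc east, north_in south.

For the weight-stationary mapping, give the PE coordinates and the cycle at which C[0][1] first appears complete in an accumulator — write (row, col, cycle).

(row, col, cycle) = (2, 1, 3)

Under WS, C[0][1] lands at PE[2][1]:
  t=0 PE[2][1]: acc=0 h=0 v=0
  t=1 PE[2][1]: acc=0 h=0 v=0
  t=2 PE[2][1]: acc=0 h=0 v=0
  t=3 PE[2][1]: acc=150 h=9 v=150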